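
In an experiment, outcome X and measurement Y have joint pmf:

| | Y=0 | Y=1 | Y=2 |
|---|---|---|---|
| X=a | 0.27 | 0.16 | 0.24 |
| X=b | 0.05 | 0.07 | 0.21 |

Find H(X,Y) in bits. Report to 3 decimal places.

H(X,Y) = −Σ p(x,y)·log₂ p(x,y) over all 6 cells.
  cell (a,0): −0.27·log₂0.27 = 0.5100
  cell (a,1): −0.16·log₂0.16 = 0.4230
  cell (a,2): −0.24·log₂0.24 = 0.4941
  cell (b,0): −0.05·log₂0.05 = 0.2161
  cell (b,1): −0.07·log₂0.07 = 0.2686
  cell (b,2): −0.21·log₂0.21 = 0.4728
Sum = 2.385 bits.

2.385 bits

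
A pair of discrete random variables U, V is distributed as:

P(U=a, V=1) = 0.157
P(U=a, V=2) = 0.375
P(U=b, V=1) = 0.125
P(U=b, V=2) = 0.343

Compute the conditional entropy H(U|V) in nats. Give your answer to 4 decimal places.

Chain rule: H(U|V) = H(U,V) − H(V).
Marginals: p(U) = (0.5320, 0.4680), p(V) = (0.2820, 0.7180).
H(U,V) = 1.2854 nats; H(V) = 0.5948 nats.
H(U|V) = 1.2854 − 0.5948 = 0.6906 nats.

0.6906 nats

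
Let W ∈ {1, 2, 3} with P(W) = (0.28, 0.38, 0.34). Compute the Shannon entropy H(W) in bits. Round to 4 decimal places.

1.5738 bits

H(W) = −Σ p·log₂ p.
  −(0.28)·log₂(0.28) = 0.51422
  −(0.38)·log₂(0.38) = 0.53045
  −(0.34)·log₂(0.34) = 0.52917
Sum: 0.51422 + 0.53045 + 0.52917 = 1.5738 bits.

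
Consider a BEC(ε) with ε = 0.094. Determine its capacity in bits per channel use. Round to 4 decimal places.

Binary erasure channel: capacity C = 1 − ε.
C = 1 − 0.094 = 0.9060 bits per channel use.

0.9060 bits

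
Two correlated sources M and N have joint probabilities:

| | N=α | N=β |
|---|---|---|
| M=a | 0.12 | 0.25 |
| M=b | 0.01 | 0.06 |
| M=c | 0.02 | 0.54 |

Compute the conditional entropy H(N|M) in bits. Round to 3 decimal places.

Chain rule: H(N|M) = H(M,N) − H(M).
Marginals: p(M) = (0.3700, 0.0700, 0.5600), p(N) = (0.1500, 0.8500).
H(M,N) = 1.7700 bits; H(M) = 1.2677 bits.
H(N|M) = 1.7700 − 1.2677 = 0.502 bits.

0.502 bits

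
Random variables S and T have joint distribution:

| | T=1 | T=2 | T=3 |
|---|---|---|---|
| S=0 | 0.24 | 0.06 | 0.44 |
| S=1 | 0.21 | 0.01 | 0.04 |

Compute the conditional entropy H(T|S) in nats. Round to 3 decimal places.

0.802 nats

Chain rule: H(T|S) = H(S,T) − H(S).
Marginals: p(S) = (0.7400, 0.2600), p(T) = (0.4500, 0.0700, 0.4800).
H(S,T) = 1.3751 nats; H(S) = 0.5731 nats.
H(T|S) = 1.3751 − 0.5731 = 0.802 nats.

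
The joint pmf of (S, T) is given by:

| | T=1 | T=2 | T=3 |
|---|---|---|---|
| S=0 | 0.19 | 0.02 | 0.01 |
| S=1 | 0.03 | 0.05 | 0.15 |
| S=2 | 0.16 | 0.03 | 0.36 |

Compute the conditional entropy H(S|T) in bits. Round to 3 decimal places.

1.165 bits

Chain rule: H(S|T) = H(S,T) − H(T).
Marginals: p(S) = (0.2200, 0.2300, 0.5500), p(T) = (0.3800, 0.1000, 0.5200).
H(S,T) = 2.5183 bits; H(T) = 1.3532 bits.
H(S|T) = 2.5183 − 1.3532 = 1.165 bits.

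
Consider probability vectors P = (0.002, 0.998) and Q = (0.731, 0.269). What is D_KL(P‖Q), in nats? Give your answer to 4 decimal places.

D(P‖Q) = Σ p·ln(p/q).
  0.002·ln(0.002/0.731) = -0.01180
  0.998·ln(0.998/0.269) = 1.30842
D(P‖Q) = 1.2966 nats.

1.2966 nats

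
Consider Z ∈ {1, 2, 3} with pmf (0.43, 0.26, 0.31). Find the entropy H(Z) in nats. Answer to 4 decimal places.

H(Z) = −Σ p·ln p.
  −(0.43)·ln(0.43) = 0.36291
  −(0.26)·ln(0.26) = 0.35024
  −(0.31)·ln(0.31) = 0.36307
Sum: 0.36291 + 0.35024 + 0.36307 = 1.0762 nats.

1.0762 nats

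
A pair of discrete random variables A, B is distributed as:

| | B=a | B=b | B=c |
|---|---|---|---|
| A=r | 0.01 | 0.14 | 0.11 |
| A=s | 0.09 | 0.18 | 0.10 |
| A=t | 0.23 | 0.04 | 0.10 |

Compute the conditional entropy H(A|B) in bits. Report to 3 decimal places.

1.327 bits

Chain rule: H(A|B) = H(A,B) − H(B).
Marginals: p(A) = (0.2600, 0.3700, 0.3700), p(B) = (0.3300, 0.3600, 0.3100).
H(A,B) = 2.9096 bits; H(B) = 1.5822 bits.
H(A|B) = 2.9096 − 1.5822 = 1.327 bits.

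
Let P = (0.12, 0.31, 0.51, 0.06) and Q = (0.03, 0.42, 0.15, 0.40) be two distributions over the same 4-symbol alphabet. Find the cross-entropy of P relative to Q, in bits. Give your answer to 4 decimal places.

H(P,Q) = −Σ p·log₂ q.
  −0.12·log₂(0.03) = 0.60707
  −0.31·log₂(0.42) = 0.38798
  −0.51·log₂(0.15) = 1.39585
  −0.06·log₂(0.40) = 0.07932
H(P,Q) = 2.4702 bits.

2.4702 bits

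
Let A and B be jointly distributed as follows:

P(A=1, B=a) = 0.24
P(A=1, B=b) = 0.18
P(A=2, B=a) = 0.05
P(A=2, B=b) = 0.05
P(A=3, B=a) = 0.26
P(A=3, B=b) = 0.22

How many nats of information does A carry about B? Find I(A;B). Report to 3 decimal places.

0.001 nats

Marginals: p(A) = (0.4200, 0.1000, 0.4800), p(B) = (0.5500, 0.4500).
I(A;B) = H(A) + H(B) − H(A,B).
H(A) = 0.9469, H(B) = 0.6881, H(A,B) = 1.6341.
I(A;B) = 0.9469 + 0.6881 − 1.6341 = 0.001 nats.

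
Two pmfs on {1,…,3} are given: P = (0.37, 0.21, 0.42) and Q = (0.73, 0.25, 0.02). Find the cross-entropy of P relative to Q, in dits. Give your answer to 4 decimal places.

0.8906 dits

H(P,Q) = −Σ p·log₁₀ q.
  −0.37·log₁₀(0.73) = 0.05057
  −0.21·log₁₀(0.25) = 0.12643
  −0.42·log₁₀(0.02) = 0.71357
H(P,Q) = 0.8906 dits.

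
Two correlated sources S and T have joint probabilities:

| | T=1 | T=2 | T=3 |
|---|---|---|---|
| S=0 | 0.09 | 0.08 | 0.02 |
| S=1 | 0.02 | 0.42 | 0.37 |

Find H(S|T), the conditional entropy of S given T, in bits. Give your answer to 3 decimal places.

0.506 bits

Chain rule: H(S|T) = H(S,T) − H(T).
Marginals: p(S) = (0.1900, 0.8100), p(T) = (0.1100, 0.5000, 0.3900).
H(S,T) = 1.8863 bits; H(T) = 1.3801 bits.
H(S|T) = 1.8863 − 1.3801 = 0.506 bits.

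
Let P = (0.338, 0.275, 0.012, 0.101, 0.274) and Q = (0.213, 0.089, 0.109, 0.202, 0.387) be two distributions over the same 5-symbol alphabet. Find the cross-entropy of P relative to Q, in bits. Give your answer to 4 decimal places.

2.3606 bits

H(P,Q) = −Σ p·log₂ q.
  −0.338·log₂(0.213) = 0.75410
  −0.275·log₂(0.089) = 0.95976
  −0.012·log₂(0.109) = 0.03837
  −0.101·log₂(0.202) = 0.23306
  −0.274·log₂(0.387) = 0.37527
H(P,Q) = 2.3606 bits.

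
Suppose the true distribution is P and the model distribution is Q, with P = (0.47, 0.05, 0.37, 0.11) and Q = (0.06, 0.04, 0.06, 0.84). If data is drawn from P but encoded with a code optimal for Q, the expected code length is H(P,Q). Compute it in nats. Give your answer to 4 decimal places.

H(P,Q) = −Σ p·ln q.
  −0.47·ln(0.06) = 1.32230
  −0.05·ln(0.04) = 0.16094
  −0.37·ln(0.06) = 1.04096
  −0.11·ln(0.84) = 0.01918
H(P,Q) = 2.5434 nats.

2.5434 nats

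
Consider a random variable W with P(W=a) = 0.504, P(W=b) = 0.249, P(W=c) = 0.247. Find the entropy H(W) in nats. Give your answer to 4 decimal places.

1.0369 nats

H(W) = −Σ p·ln p.
  −(0.504)·ln(0.504) = 0.34533
  −(0.249)·ln(0.249) = 0.34619
  −(0.247)·ln(0.247) = 0.34540
Sum: 0.34533 + 0.34619 + 0.34540 = 1.0369 nats.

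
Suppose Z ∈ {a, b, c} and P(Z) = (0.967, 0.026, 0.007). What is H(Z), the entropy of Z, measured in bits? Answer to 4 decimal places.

H(Z) = −Σ p·log₂ p.
  −(0.967)·log₂(0.967) = 0.04681
  −(0.026)·log₂(0.026) = 0.13690
  −(0.007)·log₂(0.007) = 0.05011
Sum: 0.04681 + 0.13690 + 0.05011 = 0.2338 bits.

0.2338 bits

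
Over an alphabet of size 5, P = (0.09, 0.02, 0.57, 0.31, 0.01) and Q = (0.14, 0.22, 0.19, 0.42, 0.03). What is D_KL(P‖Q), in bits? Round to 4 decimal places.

0.6252 bits

D(P‖Q) = Σ p·log₂(p/q).
  0.09·log₂(0.09/0.14) = -0.05737
  0.02·log₂(0.02/0.22) = -0.06919
  0.57·log₂(0.57/0.19) = 0.90343
  0.31·log₂(0.31/0.42) = -0.13582
  0.01·log₂(0.01/0.03) = -0.01585
D(P‖Q) = 0.6252 bits.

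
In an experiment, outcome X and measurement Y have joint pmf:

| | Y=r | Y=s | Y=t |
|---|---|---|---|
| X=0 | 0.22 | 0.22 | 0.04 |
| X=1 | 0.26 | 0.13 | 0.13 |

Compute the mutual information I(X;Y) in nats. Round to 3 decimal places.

0.038 nats

Marginals: p(X) = (0.4800, 0.5200), p(Y) = (0.4800, 0.3500, 0.1700).
I(X;Y) = Σ p(x,y)·ln[p(x,y)/(p(x)p(y))].
  (0,r): 0.22·ln(0.9549) = -0.0102
  (0,s): 0.22·ln(1.3095) = 0.0593
  (0,t): 0.04·ln(0.4902) = -0.0285
  (1,r): 0.26·ln(1.0417) = 0.0106
  (1,s): 0.13·ln(0.7143) = -0.0437
  (1,t): 0.13·ln(1.4706) = 0.0501
Sum = 0.038 nats.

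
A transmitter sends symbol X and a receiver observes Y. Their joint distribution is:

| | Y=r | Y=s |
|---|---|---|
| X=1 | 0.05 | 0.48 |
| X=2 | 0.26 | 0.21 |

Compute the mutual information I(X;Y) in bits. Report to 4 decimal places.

Marginals: p(X) = (0.5300, 0.4700), p(Y) = (0.3100, 0.6900).
I(X;Y) = Σ p(x,y)·log₂[p(x,y)/(p(x)p(y))].
  (1,r): 0.05·log₂(0.3043) = -0.08582
  (1,s): 0.48·log₂(1.3126) = 0.18834
  (2,r): 0.26·log₂(1.7845) = 0.21723
  (2,s): 0.21·log₂(0.6475) = -0.13166
Sum = 0.1881 bits.

0.1881 bits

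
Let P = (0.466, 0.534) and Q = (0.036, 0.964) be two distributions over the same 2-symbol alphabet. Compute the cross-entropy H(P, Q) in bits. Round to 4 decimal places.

2.2631 bits

H(P,Q) = −Σ p·log₂ q.
  −0.466·log₂(0.036) = 2.23487
  −0.534·log₂(0.964) = 0.02825
H(P,Q) = 2.2631 bits.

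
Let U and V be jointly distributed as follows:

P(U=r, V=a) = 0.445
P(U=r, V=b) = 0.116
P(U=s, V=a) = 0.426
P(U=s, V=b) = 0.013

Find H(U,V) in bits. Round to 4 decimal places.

1.4862 bits

H(U,V) = −Σ p(x,y)·log₂ p(x,y) over all 4 cells.
  cell (r,a): −0.445·log₂0.445 = 0.51981
  cell (r,b): −0.116·log₂0.116 = 0.36051
  cell (s,a): −0.426·log₂0.426 = 0.52444
  cell (s,b): −0.013·log₂0.013 = 0.08145
Sum = 1.4862 bits.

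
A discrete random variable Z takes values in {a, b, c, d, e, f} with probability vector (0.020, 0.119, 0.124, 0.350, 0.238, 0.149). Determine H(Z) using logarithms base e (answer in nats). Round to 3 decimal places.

H(Z) = −Σ p·ln p.
  −(0.020)·ln(0.020) = 0.0782
  −(0.119)·ln(0.119) = 0.2533
  −(0.124)·ln(0.124) = 0.2588
  −(0.350)·ln(0.350) = 0.3674
  −(0.238)·ln(0.238) = 0.3416
  −(0.149)·ln(0.149) = 0.2837
Sum: 0.0782 + 0.2533 + 0.2588 + 0.3674 + 0.3416 + 0.2837 = 1.583 nats.

1.583 nats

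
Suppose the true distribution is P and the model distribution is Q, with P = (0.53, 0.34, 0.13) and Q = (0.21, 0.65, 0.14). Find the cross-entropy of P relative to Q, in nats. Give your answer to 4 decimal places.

1.2292 nats

H(P,Q) = −Σ p·ln q.
  −0.53·ln(0.21) = 0.82714
  −0.34·ln(0.65) = 0.14647
  −0.13·ln(0.14) = 0.25559
H(P,Q) = 1.2292 nats.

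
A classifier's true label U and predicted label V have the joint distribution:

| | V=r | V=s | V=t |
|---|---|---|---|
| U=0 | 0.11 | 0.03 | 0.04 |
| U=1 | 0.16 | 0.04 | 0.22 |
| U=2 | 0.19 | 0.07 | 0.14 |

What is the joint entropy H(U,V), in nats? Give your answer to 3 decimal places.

2.009 nats

H(U,V) = −Σ p(x,y)·ln p(x,y) over all 9 cells.
  cell (0,r): −0.11·ln0.11 = 0.2428
  cell (0,s): −0.03·ln0.03 = 0.1052
  cell (0,t): −0.04·ln0.04 = 0.1288
  cell (1,r): −0.16·ln0.16 = 0.2932
  cell (1,s): −0.04·ln0.04 = 0.1288
  cell (1,t): −0.22·ln0.22 = 0.3331
  cell (2,r): −0.19·ln0.19 = 0.3155
  cell (2,s): −0.07·ln0.07 = 0.1861
  cell (2,t): −0.14·ln0.14 = 0.2753
Sum = 2.009 nats.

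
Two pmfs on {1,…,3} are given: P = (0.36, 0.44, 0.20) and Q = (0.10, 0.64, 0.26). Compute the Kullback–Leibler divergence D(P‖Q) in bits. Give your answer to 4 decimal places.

0.3517 bits

D(P‖Q) = Σ p·log₂(p/q).
  0.36·log₂(0.36/0.10) = 0.66528
  0.44·log₂(0.44/0.64) = -0.23785
  0.20·log₂(0.20/0.26) = -0.07570
D(P‖Q) = 0.3517 bits.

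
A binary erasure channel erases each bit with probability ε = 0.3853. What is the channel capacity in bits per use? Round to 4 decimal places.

0.6147 bits

Binary erasure channel: capacity C = 1 − ε.
C = 1 − 0.3853 = 0.6147 bits per channel use.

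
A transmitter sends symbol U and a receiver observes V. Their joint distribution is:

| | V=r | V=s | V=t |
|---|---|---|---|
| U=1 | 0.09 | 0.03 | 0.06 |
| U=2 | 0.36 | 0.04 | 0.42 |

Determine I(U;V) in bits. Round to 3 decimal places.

Marginals: p(U) = (0.1800, 0.8200), p(V) = (0.4500, 0.0700, 0.4800).
I(U;V) = Σ p(x,y)·log₂[p(x,y)/(p(x)p(y))].
  (1,r): 0.09·log₂(1.1111) = 0.0137
  (1,s): 0.03·log₂(2.3810) = 0.0375
  (1,t): 0.06·log₂(0.6944) = -0.0316
  (2,r): 0.36·log₂(0.9756) = -0.0128
  (2,s): 0.04·log₂(0.6969) = -0.0208
  (2,t): 0.42·log₂(1.0671) = 0.0393
Sum = 0.025 bits.

0.025 bits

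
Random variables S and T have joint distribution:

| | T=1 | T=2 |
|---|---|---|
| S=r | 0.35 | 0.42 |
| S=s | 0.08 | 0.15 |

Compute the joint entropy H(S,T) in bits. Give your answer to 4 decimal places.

H(S,T) = −Σ p(x,y)·log₂ p(x,y) over all 4 cells.
  cell (r,1): −0.35·log₂0.35 = 0.53010
  cell (r,2): −0.42·log₂0.42 = 0.52565
  cell (s,1): −0.08·log₂0.08 = 0.29151
  cell (s,2): −0.15·log₂0.15 = 0.41054
Sum = 1.7578 bits.

1.7578 bits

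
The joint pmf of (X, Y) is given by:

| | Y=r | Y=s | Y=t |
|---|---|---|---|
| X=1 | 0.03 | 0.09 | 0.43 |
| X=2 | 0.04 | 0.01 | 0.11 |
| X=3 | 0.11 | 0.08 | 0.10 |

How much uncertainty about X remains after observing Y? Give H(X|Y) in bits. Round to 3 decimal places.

1.262 bits

Chain rule: H(X|Y) = H(X,Y) − H(Y).
Marginals: p(X) = (0.5500, 0.1600, 0.2900), p(Y) = (0.1800, 0.1800, 0.6400).
H(X,Y) = 2.5645 bits; H(Y) = 1.3027 bits.
H(X|Y) = 2.5645 − 1.3027 = 1.262 bits.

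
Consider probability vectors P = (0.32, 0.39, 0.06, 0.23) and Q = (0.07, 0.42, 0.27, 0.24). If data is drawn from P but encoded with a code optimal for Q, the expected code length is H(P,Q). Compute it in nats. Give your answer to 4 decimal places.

1.5961 nats

H(P,Q) = −Σ p·ln q.
  −0.32·ln(0.07) = 0.85096
  −0.39·ln(0.42) = 0.33833
  −0.06·ln(0.27) = 0.07856
  −0.23·ln(0.24) = 0.32824
H(P,Q) = 1.5961 nats.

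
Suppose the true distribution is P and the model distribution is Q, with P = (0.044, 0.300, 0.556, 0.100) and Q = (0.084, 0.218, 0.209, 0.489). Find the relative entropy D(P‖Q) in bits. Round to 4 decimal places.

D(P‖Q) = Σ p·log₂(p/q).
  0.044·log₂(0.044/0.084) = -0.04105
  0.300·log₂(0.300/0.218) = 0.13819
  0.556·log₂(0.556/0.209) = 0.78484
  0.100·log₂(0.100/0.489) = -0.22898
D(P‖Q) = 0.6530 bits.

0.6530 bits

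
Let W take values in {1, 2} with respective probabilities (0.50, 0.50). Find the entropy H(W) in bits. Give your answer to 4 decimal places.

1.0000 bits

H(W) = −Σ p·log₂ p.
  −(0.50)·log₂(0.50) = 0.50000
  −(0.50)·log₂(0.50) = 0.50000
Sum: 0.50000 + 0.50000 = 1.0000 bits.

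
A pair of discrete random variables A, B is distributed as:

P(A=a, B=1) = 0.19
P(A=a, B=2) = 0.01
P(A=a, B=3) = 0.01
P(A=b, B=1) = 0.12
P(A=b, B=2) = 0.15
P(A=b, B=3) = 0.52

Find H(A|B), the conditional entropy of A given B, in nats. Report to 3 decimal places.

Chain rule: H(A|B) = H(A,B) − H(B).
Marginals: p(A) = (0.2100, 0.7900), p(B) = (0.3100, 0.1600, 0.5300).
H(A,B) = 1.2867 nats; H(B) = 0.9928 nats.
H(A|B) = 1.2867 − 0.9928 = 0.294 nats.

0.294 nats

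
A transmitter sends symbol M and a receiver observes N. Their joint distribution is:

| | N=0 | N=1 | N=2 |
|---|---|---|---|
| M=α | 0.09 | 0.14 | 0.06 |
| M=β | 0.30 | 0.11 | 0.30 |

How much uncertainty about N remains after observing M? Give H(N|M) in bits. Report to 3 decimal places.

Chain rule: H(N|M) = H(M,N) − H(M).
Marginals: p(M) = (0.2900, 0.7100), p(N) = (0.3900, 0.2500, 0.3600).
H(M,N) = 2.3458 bits; H(M) = 0.8687 bits.
H(N|M) = 2.3458 − 0.8687 = 1.477 bits.

1.477 bits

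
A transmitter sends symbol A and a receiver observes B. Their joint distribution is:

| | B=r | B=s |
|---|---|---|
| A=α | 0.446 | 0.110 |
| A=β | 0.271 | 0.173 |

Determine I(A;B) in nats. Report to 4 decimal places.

0.0224 nats

Marginals: p(A) = (0.5560, 0.4440), p(B) = (0.7170, 0.2830).
I(A;B) = H(A) + H(B) − H(A,B).
H(A) = 0.6869, H(B) = 0.5958, H(A,B) = 1.2603.
I(A;B) = 0.6869 + 0.5958 − 1.2603 = 0.0224 nats.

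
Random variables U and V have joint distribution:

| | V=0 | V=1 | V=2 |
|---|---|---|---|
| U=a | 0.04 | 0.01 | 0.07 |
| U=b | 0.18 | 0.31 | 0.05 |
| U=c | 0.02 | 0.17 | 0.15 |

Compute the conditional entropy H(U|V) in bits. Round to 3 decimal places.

1.156 bits

Chain rule: H(U|V) = H(U,V) − H(V).
Marginals: p(U) = (0.1200, 0.5400, 0.3400), p(V) = (0.2400, 0.4900, 0.2700).
H(U,V) = 2.6640 bits; H(V) = 1.5084 bits.
H(U|V) = 2.6640 − 1.5084 = 1.156 bits.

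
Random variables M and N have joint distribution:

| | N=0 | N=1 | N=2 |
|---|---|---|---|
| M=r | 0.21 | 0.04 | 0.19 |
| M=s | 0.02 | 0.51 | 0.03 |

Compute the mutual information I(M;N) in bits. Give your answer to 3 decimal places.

0.558 bits

Marginals: p(M) = (0.4400, 0.5600), p(N) = (0.2300, 0.5500, 0.2200).
I(M;N) = H(M) + H(N) − H(M,N).
H(M) = 0.9896, H(N) = 1.4426, H(M,N) = 1.8739.
I(M;N) = 0.9896 + 1.4426 − 1.8739 = 0.558 bits.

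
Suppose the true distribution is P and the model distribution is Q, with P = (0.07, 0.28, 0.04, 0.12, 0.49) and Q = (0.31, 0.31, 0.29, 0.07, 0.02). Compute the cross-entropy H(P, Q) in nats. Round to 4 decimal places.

H(P,Q) = −Σ p·ln q.
  −0.07·ln(0.31) = 0.08198
  −0.28·ln(0.31) = 0.32793
  −0.04·ln(0.29) = 0.04951
  −0.12·ln(0.07) = 0.31911
  −0.49·ln(0.02) = 1.91689
H(P,Q) = 2.6954 nats.

2.6954 nats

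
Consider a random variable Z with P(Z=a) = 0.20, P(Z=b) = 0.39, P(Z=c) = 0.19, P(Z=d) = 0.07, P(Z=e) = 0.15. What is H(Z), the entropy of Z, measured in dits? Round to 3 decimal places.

0.641 dits

H(Z) = −Σ p·log₁₀ p.
  −(0.20)·log₁₀(0.20) = 0.1398
  −(0.39)·log₁₀(0.39) = 0.1595
  −(0.19)·log₁₀(0.19) = 0.1370
  −(0.07)·log₁₀(0.07) = 0.0808
  −(0.15)·log₁₀(0.15) = 0.1236
Sum: 0.1398 + 0.1595 + 0.1370 + 0.0808 + 0.1236 = 0.641 dits.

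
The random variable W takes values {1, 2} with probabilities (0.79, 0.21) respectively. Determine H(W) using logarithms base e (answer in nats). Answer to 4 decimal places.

0.5140 nats

H(W) = −Σ p·ln p.
  −(0.79)·ln(0.79) = 0.18622
  −(0.21)·ln(0.21) = 0.32774
Sum: 0.18622 + 0.32774 = 0.5140 nats.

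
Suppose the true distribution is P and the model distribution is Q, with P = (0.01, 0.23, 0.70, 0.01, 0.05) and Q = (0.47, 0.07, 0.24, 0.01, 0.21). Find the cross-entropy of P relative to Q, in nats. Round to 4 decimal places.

1.7422 nats

H(P,Q) = −Σ p·ln q.
  −0.01·ln(0.47) = 0.00755
  −0.23·ln(0.07) = 0.61163
  −0.70·ln(0.24) = 0.99898
  −0.01·ln(0.01) = 0.04605
  −0.05·ln(0.21) = 0.07803
H(P,Q) = 1.7422 nats.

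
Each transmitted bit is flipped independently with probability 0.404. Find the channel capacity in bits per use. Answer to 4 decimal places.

0.0268 bits

Binary symmetric channel: C = 1 − h₂(ε) where h₂ is the binary entropy function.
h₂(0.404) = −0.404·log₂0.404 − 0.596·log₂0.596 = 0.9732.
C = 1 − 0.9732 = 0.0268 bits per channel use.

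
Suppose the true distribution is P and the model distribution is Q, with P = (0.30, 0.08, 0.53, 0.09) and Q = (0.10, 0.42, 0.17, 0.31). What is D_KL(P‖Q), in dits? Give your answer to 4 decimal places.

D(P‖Q) = Σ p·log₁₀(p/q).
  0.30·log₁₀(0.30/0.10) = 0.14314
  0.08·log₁₀(0.08/0.42) = -0.05761
  0.53·log₁₀(0.53/0.17) = 0.26173
  0.09·log₁₀(0.09/0.31) = -0.04834
D(P‖Q) = 0.2989 dits.

0.2989 dits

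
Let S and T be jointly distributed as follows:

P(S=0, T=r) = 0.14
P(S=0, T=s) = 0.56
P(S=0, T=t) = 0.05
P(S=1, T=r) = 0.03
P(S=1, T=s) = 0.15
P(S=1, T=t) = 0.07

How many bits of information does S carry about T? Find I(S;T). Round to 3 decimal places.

0.051 bits

Marginals: p(S) = (0.7500, 0.2500), p(T) = (0.1700, 0.7100, 0.1200).
I(S;T) = H(S) + H(T) − H(S,T).
H(S) = 0.8113, H(T) = 1.1525, H(S,T) = 1.9125.
I(S;T) = 0.8113 + 1.1525 − 1.9125 = 0.051 bits.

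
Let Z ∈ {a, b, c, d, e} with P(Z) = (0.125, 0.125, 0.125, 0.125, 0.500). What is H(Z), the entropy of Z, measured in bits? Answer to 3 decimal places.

2.000 bits

H(Z) = −Σ p·log₂ p.
  −(0.125)·log₂(0.125) = 0.3750
  −(0.125)·log₂(0.125) = 0.3750
  −(0.125)·log₂(0.125) = 0.3750
  −(0.125)·log₂(0.125) = 0.3750
  −(0.500)·log₂(0.500) = 0.5000
Sum: 0.3750 + 0.3750 + 0.3750 + 0.3750 + 0.5000 = 2.000 bits.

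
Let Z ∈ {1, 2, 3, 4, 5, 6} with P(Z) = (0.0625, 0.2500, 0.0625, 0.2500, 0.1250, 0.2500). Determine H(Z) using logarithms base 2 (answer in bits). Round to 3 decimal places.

2.375 bits

H(Z) = −Σ p·log₂ p.
  −(0.0625)·log₂(0.0625) = 0.2500
  −(0.2500)·log₂(0.2500) = 0.5000
  −(0.0625)·log₂(0.0625) = 0.2500
  −(0.2500)·log₂(0.2500) = 0.5000
  −(0.1250)·log₂(0.1250) = 0.3750
  −(0.2500)·log₂(0.2500) = 0.5000
Sum: 0.2500 + 0.5000 + 0.2500 + 0.5000 + 0.3750 + 0.5000 = 2.375 bits.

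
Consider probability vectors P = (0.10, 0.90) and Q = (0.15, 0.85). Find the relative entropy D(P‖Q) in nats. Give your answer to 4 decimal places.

0.0109 nats

D(P‖Q) = Σ p·ln(p/q).
  0.10·ln(0.10/0.15) = -0.04055
  0.90·ln(0.90/0.85) = 0.05144
D(P‖Q) = 0.0109 nats.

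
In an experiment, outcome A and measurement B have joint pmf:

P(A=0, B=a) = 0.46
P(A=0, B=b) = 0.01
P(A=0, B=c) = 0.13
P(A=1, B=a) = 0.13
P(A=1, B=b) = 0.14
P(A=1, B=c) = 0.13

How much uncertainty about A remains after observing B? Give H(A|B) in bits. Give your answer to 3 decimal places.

0.762 bits

Marginals: p(A) = (0.6000, 0.4000), p(B) = (0.5900, 0.1500, 0.2600).
H(A|B) = Σ p(B) · H(A|B=·).
  B=a: p=0.5900, H(A|B=a) = 0.7608
  B=b: p=0.1500, H(A|B=b) = 0.3534
  B=c: p=0.2600, H(A|B=c) = 1.0000
Weighted sum = 0.762 bits.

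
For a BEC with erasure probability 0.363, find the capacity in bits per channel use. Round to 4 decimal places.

0.6370 bits

Binary erasure channel: capacity C = 1 − ε.
C = 1 − 0.363 = 0.6370 bits per channel use.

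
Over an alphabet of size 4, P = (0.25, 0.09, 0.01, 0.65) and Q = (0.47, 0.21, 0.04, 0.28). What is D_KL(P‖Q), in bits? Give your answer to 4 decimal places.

0.4321 bits

D(P‖Q) = Σ p·log₂(p/q).
  0.25·log₂(0.25/0.47) = -0.22768
  0.09·log₂(0.09/0.21) = -0.11002
  0.01·log₂(0.01/0.04) = -0.02000
  0.65·log₂(0.65/0.28) = 0.78976
D(P‖Q) = 0.4321 bits.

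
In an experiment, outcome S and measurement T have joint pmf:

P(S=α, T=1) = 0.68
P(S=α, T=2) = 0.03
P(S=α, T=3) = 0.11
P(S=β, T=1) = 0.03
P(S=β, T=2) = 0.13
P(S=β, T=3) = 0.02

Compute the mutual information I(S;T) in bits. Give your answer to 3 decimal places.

0.309 bits

Marginals: p(S) = (0.8200, 0.1800), p(T) = (0.7100, 0.1600, 0.1300).
I(S;T) = Σ p(x,y)·log₂[p(x,y)/(p(x)p(y))].
  (α,1): 0.68·log₂(1.1680) = 0.1523
  (α,2): 0.03·log₂(0.2287) = -0.0639
  (α,3): 0.11·log₂(1.0319) = 0.0050
  (β,1): 0.03·log₂(0.2347) = -0.0627
  (β,2): 0.13·log₂(4.5139) = 0.2827
  (β,3): 0.02·log₂(0.8547) = -0.0045
Sum = 0.309 bits.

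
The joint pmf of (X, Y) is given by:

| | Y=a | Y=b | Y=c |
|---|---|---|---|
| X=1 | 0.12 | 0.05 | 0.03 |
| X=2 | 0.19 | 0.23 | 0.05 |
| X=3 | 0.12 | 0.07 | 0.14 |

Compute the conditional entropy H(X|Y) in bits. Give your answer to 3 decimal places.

Marginals: p(X) = (0.2000, 0.4700, 0.3300), p(Y) = (0.4300, 0.3500, 0.2200).
H(X|Y) = Σ p(Y) · H(X|Y=·).
  Y=a: p=0.4300, H(X|Y=a) = 1.5484
  Y=b: p=0.3500, H(X|Y=b) = 1.2635
  Y=c: p=0.2200, H(X|Y=c) = 1.2927
Weighted sum = 1.392 bits.

1.392 bits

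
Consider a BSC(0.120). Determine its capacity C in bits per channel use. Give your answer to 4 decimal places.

0.4706 bits

Binary symmetric channel: C = 1 − h₂(ε) where h₂ is the binary entropy function.
h₂(0.120) = −0.120·log₂0.120 − 0.880·log₂0.880 = 0.5294.
C = 1 − 0.5294 = 0.4706 bits per channel use.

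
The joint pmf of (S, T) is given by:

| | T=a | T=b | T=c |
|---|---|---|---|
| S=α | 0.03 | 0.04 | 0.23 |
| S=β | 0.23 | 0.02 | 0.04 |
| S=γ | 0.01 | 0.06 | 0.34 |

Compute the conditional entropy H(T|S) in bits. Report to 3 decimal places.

Chain rule: H(T|S) = H(S,T) − H(S).
Marginals: p(S) = (0.3000, 0.2900, 0.4100), p(T) = (0.2700, 0.1200, 0.6100).
H(S,T) = 2.4506 bits; H(S) = 1.5664 bits.
H(T|S) = 2.4506 − 1.5664 = 0.884 bits.

0.884 bits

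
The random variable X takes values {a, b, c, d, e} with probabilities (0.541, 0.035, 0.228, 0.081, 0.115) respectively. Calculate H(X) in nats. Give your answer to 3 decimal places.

H(X) = −Σ p·ln p.
  −(0.541)·ln(0.541) = 0.3324
  −(0.035)·ln(0.035) = 0.1173
  −(0.228)·ln(0.228) = 0.3371
  −(0.081)·ln(0.081) = 0.2036
  −(0.115)·ln(0.115) = 0.2487
Sum: 0.3324 + 0.1173 + 0.3371 + 0.2036 + 0.2487 = 1.239 nats.

1.239 nats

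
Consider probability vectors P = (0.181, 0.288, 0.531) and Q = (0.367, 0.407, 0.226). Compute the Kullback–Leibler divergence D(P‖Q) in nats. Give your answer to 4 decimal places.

D(P‖Q) = Σ p·ln(p/q).
  0.181·ln(0.181/0.367) = -0.12794
  0.288·ln(0.288/0.407) = -0.09961
  0.531·ln(0.531/0.226) = 0.45359
D(P‖Q) = 0.2260 nats.

0.2260 nats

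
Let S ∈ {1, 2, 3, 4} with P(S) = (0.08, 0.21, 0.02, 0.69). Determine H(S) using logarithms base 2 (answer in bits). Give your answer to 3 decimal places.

H(S) = −Σ p·log₂ p.
  −(0.08)·log₂(0.08) = 0.2915
  −(0.21)·log₂(0.21) = 0.4728
  −(0.02)·log₂(0.02) = 0.1129
  −(0.69)·log₂(0.69) = 0.3694
Sum: 0.2915 + 0.4728 + 0.1129 + 0.3694 = 1.247 bits.

1.247 bits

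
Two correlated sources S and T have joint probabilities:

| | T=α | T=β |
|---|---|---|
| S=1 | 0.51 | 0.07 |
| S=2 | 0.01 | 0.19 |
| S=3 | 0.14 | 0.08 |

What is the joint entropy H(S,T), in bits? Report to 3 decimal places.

1.974 bits

H(S,T) = −Σ p(x,y)·log₂ p(x,y) over all 6 cells.
  cell (1,α): −0.51·log₂0.51 = 0.4954
  cell (1,β): −0.07·log₂0.07 = 0.2686
  cell (2,α): −0.01·log₂0.01 = 0.0664
  cell (2,β): −0.19·log₂0.19 = 0.4552
  cell (3,α): −0.14·log₂0.14 = 0.3971
  cell (3,β): −0.08·log₂0.08 = 0.2915
Sum = 1.974 bits.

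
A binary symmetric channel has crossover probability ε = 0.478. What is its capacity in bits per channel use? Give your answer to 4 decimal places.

Binary symmetric channel: C = 1 − h₂(ε) where h₂ is the binary entropy function.
h₂(0.478) = −0.478·log₂0.478 − 0.522·log₂0.522 = 0.9986.
C = 1 − 0.9986 = 0.0014 bits per channel use.

0.0014 bits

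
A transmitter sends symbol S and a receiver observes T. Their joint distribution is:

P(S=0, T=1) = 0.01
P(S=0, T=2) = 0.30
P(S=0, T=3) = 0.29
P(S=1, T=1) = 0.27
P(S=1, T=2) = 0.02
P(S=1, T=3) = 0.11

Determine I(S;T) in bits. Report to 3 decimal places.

0.461 bits

Marginals: p(S) = (0.6000, 0.4000), p(T) = (0.2800, 0.3200, 0.4000).
I(S;T) = Σ p(x,y)·log₂[p(x,y)/(p(x)p(y))].
  (0,1): 0.01·log₂(0.0595) = -0.0407
  (0,2): 0.30·log₂(1.5625) = 0.1932
  (0,3): 0.29·log₂(1.2083) = 0.0792
  (1,1): 0.27·log₂(2.4107) = 0.3428
  (1,2): 0.02·log₂(0.1562) = -0.0536
  (1,3): 0.11·log₂(0.6875) = -0.0595
Sum = 0.461 bits.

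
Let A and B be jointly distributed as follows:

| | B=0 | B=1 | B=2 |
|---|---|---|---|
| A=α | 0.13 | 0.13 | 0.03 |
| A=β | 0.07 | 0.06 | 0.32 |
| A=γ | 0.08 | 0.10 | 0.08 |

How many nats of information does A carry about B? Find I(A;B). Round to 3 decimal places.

Marginals: p(A) = (0.2900, 0.4500, 0.2600), p(B) = (0.2800, 0.2900, 0.4300).
I(A;B) = Σ p(x,y)·ln[p(x,y)/(p(x)p(y))].
  (α,0): 0.13·ln(1.6010) = 0.0612
  (α,1): 0.13·ln(1.5458) = 0.0566
  (α,2): 0.03·ln(0.2406) = -0.0427
  (β,0): 0.07·ln(0.5556) = -0.0411
  (β,1): 0.06·ln(0.4598) = -0.0466
  (β,2): 0.32·ln(1.6537) = 0.1610
  (γ,0): 0.08·ln(1.0989) = 0.0075
  (γ,1): 0.10·ln(1.3263) = 0.0282
  (γ,2): 0.08·ln(0.7156) = -0.0268
Sum = 0.157 nats.

0.157 nats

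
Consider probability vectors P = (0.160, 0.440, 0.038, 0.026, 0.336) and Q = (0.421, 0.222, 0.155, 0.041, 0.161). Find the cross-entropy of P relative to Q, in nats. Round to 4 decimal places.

H(P,Q) = −Σ p·ln q.
  −0.160·ln(0.421) = 0.13842
  −0.440·ln(0.222) = 0.66223
  −0.038·ln(0.155) = 0.07084
  −0.026·ln(0.041) = 0.08305
  −0.336·ln(0.161) = 0.61365
H(P,Q) = 1.5682 nats.

1.5682 nats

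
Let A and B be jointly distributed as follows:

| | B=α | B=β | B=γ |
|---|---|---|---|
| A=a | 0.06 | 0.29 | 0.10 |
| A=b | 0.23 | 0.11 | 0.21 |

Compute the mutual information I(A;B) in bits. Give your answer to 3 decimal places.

Marginals: p(A) = (0.4500, 0.5500), p(B) = (0.2900, 0.4000, 0.3100).
I(A;B) = Σ p(x,y)·log₂[p(x,y)/(p(x)p(y))].
  (a,α): 0.06·log₂(0.4598) = -0.0673
  (a,β): 0.29·log₂(1.6111) = 0.1995
  (a,γ): 0.10·log₂(0.7168) = -0.0480
  (b,α): 0.23·log₂(1.4420) = 0.1215
  (b,β): 0.11·log₂(0.5000) = -0.1100
  (b,γ): 0.21·log₂(1.2317) = 0.0631
Sum = 0.159 bits.

0.159 bits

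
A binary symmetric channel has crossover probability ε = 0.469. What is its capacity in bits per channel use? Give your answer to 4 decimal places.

0.0028 bits

Binary symmetric channel: C = 1 − h₂(ε) where h₂ is the binary entropy function.
h₂(0.469) = −0.469·log₂0.469 − 0.531·log₂0.531 = 0.9972.
C = 1 − 0.9972 = 0.0028 bits per channel use.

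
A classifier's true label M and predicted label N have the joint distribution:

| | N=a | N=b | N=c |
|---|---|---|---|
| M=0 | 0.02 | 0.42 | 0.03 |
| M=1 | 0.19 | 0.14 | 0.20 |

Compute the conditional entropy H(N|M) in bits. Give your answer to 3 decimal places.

1.110 bits

Chain rule: H(N|M) = H(M,N) − H(M).
Marginals: p(M) = (0.4700, 0.5300), p(N) = (0.2100, 0.5600, 0.2300).
H(M,N) = 2.1070 bits; H(M) = 0.9974 bits.
H(N|M) = 2.1070 − 0.9974 = 1.110 bits.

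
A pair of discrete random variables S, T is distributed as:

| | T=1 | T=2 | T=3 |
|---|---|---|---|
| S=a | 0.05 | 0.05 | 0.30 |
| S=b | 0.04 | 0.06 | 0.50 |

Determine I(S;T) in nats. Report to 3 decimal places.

Marginals: p(S) = (0.4000, 0.6000), p(T) = (0.0900, 0.1100, 0.8000).
I(S;T) = H(S) + H(T) − H(S,T).
H(S) = 0.6730, H(T) = 0.6380, H(S,T) = 1.3049.
I(S;T) = 0.6730 + 0.6380 − 1.3049 = 0.006 nats.

0.006 nats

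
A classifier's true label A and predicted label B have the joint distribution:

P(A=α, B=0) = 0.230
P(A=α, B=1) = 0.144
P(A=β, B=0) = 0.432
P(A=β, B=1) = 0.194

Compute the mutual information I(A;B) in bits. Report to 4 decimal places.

0.0042 bits

Marginals: p(A) = (0.3740, 0.6260), p(B) = (0.6620, 0.3380).
I(A;B) = H(A) + H(B) − H(A,B).
H(A) = 0.9537, H(B) = 0.9229, H(A,B) = 1.8724.
I(A;B) = 0.9537 + 0.9229 − 1.8724 = 0.0042 bits.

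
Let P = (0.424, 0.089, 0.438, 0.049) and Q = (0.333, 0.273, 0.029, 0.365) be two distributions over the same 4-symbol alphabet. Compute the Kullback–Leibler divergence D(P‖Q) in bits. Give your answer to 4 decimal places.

D(P‖Q) = Σ p·log₂(p/q).
  0.424·log₂(0.424/0.333) = 0.14778
  0.089·log₂(0.089/0.273) = -0.14392
  0.438·log₂(0.438/0.029) = 1.71556
  0.049·log₂(0.049/0.365) = -0.14196
D(P‖Q) = 1.5775 bits.

1.5775 bits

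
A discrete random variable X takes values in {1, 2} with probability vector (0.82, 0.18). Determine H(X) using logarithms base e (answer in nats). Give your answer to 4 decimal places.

0.4714 nats

H(X) = −Σ p·ln p.
  −(0.82)·ln(0.82) = 0.16273
  −(0.18)·ln(0.18) = 0.30866
Sum: 0.16273 + 0.30866 = 0.4714 nats.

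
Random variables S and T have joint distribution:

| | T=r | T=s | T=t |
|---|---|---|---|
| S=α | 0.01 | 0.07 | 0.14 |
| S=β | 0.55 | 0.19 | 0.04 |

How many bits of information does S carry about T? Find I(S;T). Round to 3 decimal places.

Marginals: p(S) = (0.2200, 0.7800), p(T) = (0.5600, 0.2600, 0.1800).
I(S;T) = H(S) + H(T) − H(S,T).
H(S) = 0.7602, H(T) = 1.4190, H(S,T) = 1.8475.
I(S;T) = 0.7602 + 1.4190 − 1.8475 = 0.332 bits.

0.332 bits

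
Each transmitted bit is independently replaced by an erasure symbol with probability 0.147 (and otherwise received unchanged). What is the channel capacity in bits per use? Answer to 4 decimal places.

Binary erasure channel: capacity C = 1 − ε.
C = 1 − 0.147 = 0.8530 bits per channel use.

0.8530 bits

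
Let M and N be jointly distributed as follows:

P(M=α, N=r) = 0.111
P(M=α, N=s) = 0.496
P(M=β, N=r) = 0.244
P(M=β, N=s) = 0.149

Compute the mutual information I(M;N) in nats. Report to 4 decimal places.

Marginals: p(M) = (0.6070, 0.3930), p(N) = (0.3550, 0.6450).
I(M;N) = Σ p(x,y)·ln[p(x,y)/(p(x)p(y))].
  (α,r): 0.111·ln(0.5151) = -0.07363
  (α,s): 0.496·ln(1.2669) = 0.11733
  (β,r): 0.244·ln(1.7489) = 0.13640
  (β,s): 0.149·ln(0.5878) = -0.07917
Sum = 0.1009 nats.

0.1009 nats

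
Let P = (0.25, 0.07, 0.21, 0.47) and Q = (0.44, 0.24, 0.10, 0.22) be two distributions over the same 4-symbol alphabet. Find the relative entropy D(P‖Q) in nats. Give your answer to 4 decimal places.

D(P‖Q) = Σ p·ln(p/q).
  0.25·ln(0.25/0.44) = -0.14133
  0.07·ln(0.07/0.24) = -0.08625
  0.21·ln(0.21/0.10) = 0.15581
  0.47·ln(0.47/0.22) = 0.35678
D(P‖Q) = 0.2850 nats.

0.2850 nats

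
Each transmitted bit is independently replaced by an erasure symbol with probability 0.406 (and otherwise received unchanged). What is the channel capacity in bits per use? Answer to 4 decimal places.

Binary erasure channel: capacity C = 1 − ε.
C = 1 − 0.406 = 0.5940 bits per channel use.

0.5940 bits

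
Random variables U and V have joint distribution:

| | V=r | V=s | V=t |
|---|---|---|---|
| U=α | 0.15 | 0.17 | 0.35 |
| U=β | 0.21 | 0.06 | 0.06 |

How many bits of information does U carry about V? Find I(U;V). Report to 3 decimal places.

Marginals: p(U) = (0.6700, 0.3300), p(V) = (0.3600, 0.2300, 0.4100).
I(U;V) = H(U) + H(V) − H(U,V).
H(U) = 0.9149, H(V) = 1.5457, H(U,V) = 2.3351.
I(U;V) = 0.9149 + 1.5457 − 2.3351 = 0.125 bits.

0.125 bits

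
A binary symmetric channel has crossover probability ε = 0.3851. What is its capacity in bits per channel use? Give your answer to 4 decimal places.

0.0384 bits

Binary symmetric channel: C = 1 − h₂(ε) where h₂ is the binary entropy function.
h₂(0.3851) = −0.3851·log₂0.3851 − 0.6149·log₂0.6149 = 0.9616.
C = 1 − 0.9616 = 0.0384 bits per channel use.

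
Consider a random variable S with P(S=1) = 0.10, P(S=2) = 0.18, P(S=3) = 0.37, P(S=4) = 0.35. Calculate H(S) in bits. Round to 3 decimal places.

1.838 bits

H(S) = −Σ p·log₂ p.
  −(0.10)·log₂(0.10) = 0.3322
  −(0.18)·log₂(0.18) = 0.4453
  −(0.37)·log₂(0.37) = 0.5307
  −(0.35)·log₂(0.35) = 0.5301
Sum: 0.3322 + 0.4453 + 0.5307 + 0.5301 = 1.838 bits.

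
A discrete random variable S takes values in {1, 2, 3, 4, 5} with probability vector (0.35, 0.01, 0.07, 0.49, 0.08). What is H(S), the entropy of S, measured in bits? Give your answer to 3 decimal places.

H(S) = −Σ p·log₂ p.
  −(0.35)·log₂(0.35) = 0.5301
  −(0.01)·log₂(0.01) = 0.0664
  −(0.07)·log₂(0.07) = 0.2686
  −(0.49)·log₂(0.49) = 0.5043
  −(0.08)·log₂(0.08) = 0.2915
Sum: 0.5301 + 0.0664 + 0.2686 + 0.5043 + 0.2915 = 1.661 bits.

1.661 bits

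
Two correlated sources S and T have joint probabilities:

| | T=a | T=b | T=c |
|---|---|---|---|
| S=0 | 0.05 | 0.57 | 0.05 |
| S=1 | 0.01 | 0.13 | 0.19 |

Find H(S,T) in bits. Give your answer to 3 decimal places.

1.799 bits

H(S,T) = −Σ p(x,y)·log₂ p(x,y) over all 6 cells.
  cell (0,a): −0.05·log₂0.05 = 0.2161
  cell (0,b): −0.57·log₂0.57 = 0.4623
  cell (0,c): −0.05·log₂0.05 = 0.2161
  cell (1,a): −0.01·log₂0.01 = 0.0664
  cell (1,b): −0.13·log₂0.13 = 0.3826
  cell (1,c): −0.19·log₂0.19 = 0.4552
Sum = 1.799 bits.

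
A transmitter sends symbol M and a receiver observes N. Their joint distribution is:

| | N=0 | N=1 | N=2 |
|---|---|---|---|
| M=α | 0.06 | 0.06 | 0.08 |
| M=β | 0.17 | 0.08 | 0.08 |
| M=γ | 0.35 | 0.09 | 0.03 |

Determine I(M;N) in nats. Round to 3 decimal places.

0.078 nats

Marginals: p(M) = (0.2000, 0.3300, 0.4700), p(N) = (0.5800, 0.2300, 0.1900).
I(M;N) = Σ p(x,y)·ln[p(x,y)/(p(x)p(y))].
  (α,0): 0.06·ln(0.5172) = -0.0396
  (α,1): 0.06·ln(1.3043) = 0.0159
  (α,2): 0.08·ln(2.1053) = 0.0596
  (β,0): 0.17·ln(0.8882) = -0.0202
  (β,1): 0.08·ln(1.0540) = 0.0042
  (β,2): 0.08·ln(1.2759) = 0.0195
  (γ,0): 0.35·ln(1.2839) = 0.0875
  (γ,1): 0.09·ln(0.8326) = -0.0165
  (γ,2): 0.03·ln(0.3359) = -0.0327
Sum = 0.078 nats.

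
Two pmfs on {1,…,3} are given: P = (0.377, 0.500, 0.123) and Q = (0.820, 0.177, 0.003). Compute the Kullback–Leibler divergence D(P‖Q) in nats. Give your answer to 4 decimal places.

D(P‖Q) = Σ p·ln(p/q).
  0.377·ln(0.377/0.820) = -0.29295
  0.500·ln(0.500/0.177) = 0.51923
  0.123·ln(0.123/0.003) = 0.45677
D(P‖Q) = 0.6830 nats.

0.6830 nats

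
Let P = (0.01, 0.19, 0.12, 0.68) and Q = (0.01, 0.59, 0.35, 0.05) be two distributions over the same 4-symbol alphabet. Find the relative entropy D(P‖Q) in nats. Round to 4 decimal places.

1.4311 nats

D(P‖Q) = Σ p·ln(p/q).
  0.01·ln(0.01/0.01) = 0.00000
  0.19·ln(0.19/0.59) = -0.21529
  0.12·ln(0.12/0.35) = -0.12845
  0.68·ln(0.68/0.05) = 1.77485
D(P‖Q) = 1.4311 nats.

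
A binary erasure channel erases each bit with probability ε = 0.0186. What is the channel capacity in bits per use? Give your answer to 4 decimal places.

0.9814 bits

Binary erasure channel: capacity C = 1 − ε.
C = 1 − 0.0186 = 0.9814 bits per channel use.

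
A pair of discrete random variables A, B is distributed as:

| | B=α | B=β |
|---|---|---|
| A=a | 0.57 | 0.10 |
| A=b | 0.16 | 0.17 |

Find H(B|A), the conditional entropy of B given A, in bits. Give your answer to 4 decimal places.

Chain rule: H(B|A) = H(A,B) − H(A).
Marginals: p(A) = (0.6700, 0.3300), p(B) = (0.7300, 0.2700).
H(A,B) = 1.6520 bits; H(A) = 0.9149 bits.
H(B|A) = 1.6520 − 0.9149 = 0.7371 bits.

0.7371 bits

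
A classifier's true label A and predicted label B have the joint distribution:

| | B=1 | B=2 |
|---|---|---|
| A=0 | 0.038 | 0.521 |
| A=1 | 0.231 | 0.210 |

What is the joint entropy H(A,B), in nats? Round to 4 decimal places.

H(A,B) = −Σ p(x,y)·ln p(x,y) over all 4 cells.
  cell (0,1): −0.038·ln0.038 = 0.12427
  cell (0,2): −0.521·ln0.521 = 0.33969
  cell (1,1): −0.231·ln0.231 = 0.33849
  cell (1,2): −0.210·ln0.210 = 0.32774
Sum = 1.1302 nats.

1.1302 nats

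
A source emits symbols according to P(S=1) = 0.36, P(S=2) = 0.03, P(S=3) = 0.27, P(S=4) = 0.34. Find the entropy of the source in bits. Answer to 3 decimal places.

H(S) = −Σ p·log₂ p.
  −(0.36)·log₂(0.36) = 0.5306
  −(0.03)·log₂(0.03) = 0.1518
  −(0.27)·log₂(0.27) = 0.5100
  −(0.34)·log₂(0.34) = 0.5292
Sum: 0.5306 + 0.1518 + 0.5100 + 0.5292 = 1.722 bits.

1.722 bits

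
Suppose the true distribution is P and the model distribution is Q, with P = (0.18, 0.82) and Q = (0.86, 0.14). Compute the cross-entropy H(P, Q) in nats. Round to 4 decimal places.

1.6394 nats

H(P,Q) = −Σ p·ln q.
  −0.18·ln(0.86) = 0.02715
  −0.82·ln(0.14) = 1.61221
H(P,Q) = 1.6394 nats.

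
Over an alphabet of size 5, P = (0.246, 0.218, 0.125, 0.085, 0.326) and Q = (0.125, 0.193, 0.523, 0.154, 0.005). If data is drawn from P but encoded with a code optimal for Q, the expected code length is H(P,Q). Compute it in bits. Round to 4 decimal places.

H(P,Q) = −Σ p·log₂ q.
  −0.246·log₂(0.125) = 0.73800
  −0.218·log₂(0.193) = 0.51739
  −0.125·log₂(0.523) = 0.11689
  −0.085·log₂(0.154) = 0.22941
  −0.326·log₂(0.005) = 2.49190
H(P,Q) = 4.0936 bits.

4.0936 bits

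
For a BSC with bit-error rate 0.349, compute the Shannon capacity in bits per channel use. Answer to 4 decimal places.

0.0668 bits

Binary symmetric channel: C = 1 − h₂(ε) where h₂ is the binary entropy function.
h₂(0.349) = −0.349·log₂0.349 − 0.651·log₂0.651 = 0.9332.
C = 1 − 0.9332 = 0.0668 bits per channel use.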